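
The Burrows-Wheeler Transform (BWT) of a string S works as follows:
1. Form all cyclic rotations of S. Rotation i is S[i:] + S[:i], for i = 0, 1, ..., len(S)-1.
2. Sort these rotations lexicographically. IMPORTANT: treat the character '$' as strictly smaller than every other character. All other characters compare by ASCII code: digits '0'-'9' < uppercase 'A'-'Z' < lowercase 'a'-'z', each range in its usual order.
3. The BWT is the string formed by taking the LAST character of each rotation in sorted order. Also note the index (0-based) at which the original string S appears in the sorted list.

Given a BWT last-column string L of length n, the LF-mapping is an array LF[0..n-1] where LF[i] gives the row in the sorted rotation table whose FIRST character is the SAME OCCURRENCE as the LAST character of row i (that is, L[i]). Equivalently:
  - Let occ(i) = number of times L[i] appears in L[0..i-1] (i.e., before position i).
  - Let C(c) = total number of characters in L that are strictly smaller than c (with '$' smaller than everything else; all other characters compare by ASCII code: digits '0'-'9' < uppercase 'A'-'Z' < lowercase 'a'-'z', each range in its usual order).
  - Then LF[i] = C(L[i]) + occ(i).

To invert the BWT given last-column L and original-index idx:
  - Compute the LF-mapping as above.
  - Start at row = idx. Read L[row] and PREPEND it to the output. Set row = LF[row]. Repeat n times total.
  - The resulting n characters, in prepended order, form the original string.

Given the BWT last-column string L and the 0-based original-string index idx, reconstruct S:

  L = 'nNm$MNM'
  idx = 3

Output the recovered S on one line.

Answer: NMNmMn$

Derivation:
LF mapping: 6 3 5 0 1 4 2
Walk LF starting at row 3, prepending L[row]:
  step 1: row=3, L[3]='$', prepend. Next row=LF[3]=0
  step 2: row=0, L[0]='n', prepend. Next row=LF[0]=6
  step 3: row=6, L[6]='M', prepend. Next row=LF[6]=2
  step 4: row=2, L[2]='m', prepend. Next row=LF[2]=5
  step 5: row=5, L[5]='N', prepend. Next row=LF[5]=4
  step 6: row=4, L[4]='M', prepend. Next row=LF[4]=1
  step 7: row=1, L[1]='N', prepend. Next row=LF[1]=3
Reversed output: NMNmMn$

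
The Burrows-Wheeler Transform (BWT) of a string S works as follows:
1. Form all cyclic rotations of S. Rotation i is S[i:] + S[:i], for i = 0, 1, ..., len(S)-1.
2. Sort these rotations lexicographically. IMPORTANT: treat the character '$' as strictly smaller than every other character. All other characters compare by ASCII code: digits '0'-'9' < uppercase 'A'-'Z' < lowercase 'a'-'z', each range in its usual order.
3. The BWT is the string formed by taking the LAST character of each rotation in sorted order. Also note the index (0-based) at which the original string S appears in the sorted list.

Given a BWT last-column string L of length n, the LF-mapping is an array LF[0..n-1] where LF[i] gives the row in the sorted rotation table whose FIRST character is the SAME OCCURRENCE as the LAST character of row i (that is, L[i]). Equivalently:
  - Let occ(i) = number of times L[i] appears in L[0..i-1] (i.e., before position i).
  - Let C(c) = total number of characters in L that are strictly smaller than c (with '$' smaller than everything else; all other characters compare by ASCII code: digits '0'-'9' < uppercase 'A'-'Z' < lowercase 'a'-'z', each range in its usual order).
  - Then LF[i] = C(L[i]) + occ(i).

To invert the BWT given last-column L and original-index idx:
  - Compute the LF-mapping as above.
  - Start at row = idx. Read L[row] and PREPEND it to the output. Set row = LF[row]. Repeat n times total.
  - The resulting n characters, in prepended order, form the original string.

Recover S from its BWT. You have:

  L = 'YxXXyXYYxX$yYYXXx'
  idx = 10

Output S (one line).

LF mapping: 7 12 1 2 15 3 8 9 13 4 0 16 10 11 5 6 14
Walk LF starting at row 10, prepending L[row]:
  step 1: row=10, L[10]='$', prepend. Next row=LF[10]=0
  step 2: row=0, L[0]='Y', prepend. Next row=LF[0]=7
  step 3: row=7, L[7]='Y', prepend. Next row=LF[7]=9
  step 4: row=9, L[9]='X', prepend. Next row=LF[9]=4
  step 5: row=4, L[4]='y', prepend. Next row=LF[4]=15
  step 6: row=15, L[15]='X', prepend. Next row=LF[15]=6
  step 7: row=6, L[6]='Y', prepend. Next row=LF[6]=8
  step 8: row=8, L[8]='x', prepend. Next row=LF[8]=13
  step 9: row=13, L[13]='Y', prepend. Next row=LF[13]=11
  step 10: row=11, L[11]='y', prepend. Next row=LF[11]=16
  step 11: row=16, L[16]='x', prepend. Next row=LF[16]=14
  step 12: row=14, L[14]='X', prepend. Next row=LF[14]=5
  step 13: row=5, L[5]='X', prepend. Next row=LF[5]=3
  step 14: row=3, L[3]='X', prepend. Next row=LF[3]=2
  step 15: row=2, L[2]='X', prepend. Next row=LF[2]=1
  step 16: row=1, L[1]='x', prepend. Next row=LF[1]=12
  step 17: row=12, L[12]='Y', prepend. Next row=LF[12]=10
Reversed output: YxXXXXxyYxYXyXYY$

Answer: YxXXXXxyYxYXyXYY$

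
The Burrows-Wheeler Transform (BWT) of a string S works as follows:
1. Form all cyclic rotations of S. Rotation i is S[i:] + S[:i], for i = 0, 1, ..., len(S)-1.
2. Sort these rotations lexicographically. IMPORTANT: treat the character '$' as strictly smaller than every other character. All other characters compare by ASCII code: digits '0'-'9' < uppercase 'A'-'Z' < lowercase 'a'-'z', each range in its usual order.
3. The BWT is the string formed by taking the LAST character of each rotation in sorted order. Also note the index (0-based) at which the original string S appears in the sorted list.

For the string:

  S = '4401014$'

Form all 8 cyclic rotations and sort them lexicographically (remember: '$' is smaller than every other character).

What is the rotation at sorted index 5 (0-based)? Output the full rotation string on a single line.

All 8 rotations (rotation i = S[i:]+S[:i]):
  rot[0] = 4401014$
  rot[1] = 401014$4
  rot[2] = 01014$44
  rot[3] = 1014$440
  rot[4] = 014$4401
  rot[5] = 14$44010
  rot[6] = 4$440101
  rot[7] = $4401014
Sorted (with $ < everything):
  sorted[0] = $4401014
  sorted[1] = 01014$44
  sorted[2] = 014$4401
  sorted[3] = 1014$440
  sorted[4] = 14$44010
  sorted[5] = 4$440101
  sorted[6] = 401014$4
  sorted[7] = 4401014$
sorted[5] = 4$440101

Answer: 4$440101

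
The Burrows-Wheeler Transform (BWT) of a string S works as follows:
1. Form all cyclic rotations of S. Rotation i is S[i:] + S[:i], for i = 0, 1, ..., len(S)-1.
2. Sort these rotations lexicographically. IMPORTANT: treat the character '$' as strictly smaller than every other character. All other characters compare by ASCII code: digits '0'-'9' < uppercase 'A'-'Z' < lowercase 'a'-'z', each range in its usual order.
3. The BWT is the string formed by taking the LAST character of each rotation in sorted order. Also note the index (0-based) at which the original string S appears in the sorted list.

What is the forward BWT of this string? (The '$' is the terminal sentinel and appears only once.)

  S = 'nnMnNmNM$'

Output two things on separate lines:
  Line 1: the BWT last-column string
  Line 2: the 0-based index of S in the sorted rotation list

Answer: MNnmnNnM$
8

Derivation:
All 9 rotations (rotation i = S[i:]+S[:i]):
  rot[0] = nnMnNmNM$
  rot[1] = nMnNmNM$n
  rot[2] = MnNmNM$nn
  rot[3] = nNmNM$nnM
  rot[4] = NmNM$nnMn
  rot[5] = mNM$nnMnN
  rot[6] = NM$nnMnNm
  rot[7] = M$nnMnNmN
  rot[8] = $nnMnNmNM
Sorted (with $ < everything):
  sorted[0] = $nnMnNmNM  (last char: 'M')
  sorted[1] = M$nnMnNmN  (last char: 'N')
  sorted[2] = MnNmNM$nn  (last char: 'n')
  sorted[3] = NM$nnMnNm  (last char: 'm')
  sorted[4] = NmNM$nnMn  (last char: 'n')
  sorted[5] = mNM$nnMnN  (last char: 'N')
  sorted[6] = nMnNmNM$n  (last char: 'n')
  sorted[7] = nNmNM$nnM  (last char: 'M')
  sorted[8] = nnMnNmNM$  (last char: '$')
Last column: MNnmnNnM$
Original string S is at sorted index 8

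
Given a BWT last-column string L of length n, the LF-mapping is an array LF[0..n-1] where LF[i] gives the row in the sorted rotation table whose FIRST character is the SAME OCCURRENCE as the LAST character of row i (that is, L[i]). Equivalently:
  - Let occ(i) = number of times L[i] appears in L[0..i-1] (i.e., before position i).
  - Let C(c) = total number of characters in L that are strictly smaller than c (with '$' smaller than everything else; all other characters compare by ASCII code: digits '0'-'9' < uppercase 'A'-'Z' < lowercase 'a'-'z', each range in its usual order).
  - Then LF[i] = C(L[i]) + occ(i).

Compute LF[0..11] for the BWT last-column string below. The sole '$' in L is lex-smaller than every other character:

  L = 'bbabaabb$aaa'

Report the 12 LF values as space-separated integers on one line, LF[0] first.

Answer: 7 8 1 9 2 3 10 11 0 4 5 6

Derivation:
Char counts: '$':1, 'a':6, 'b':5
C (first-col start): C('$')=0, C('a')=1, C('b')=7
L[0]='b': occ=0, LF[0]=C('b')+0=7+0=7
L[1]='b': occ=1, LF[1]=C('b')+1=7+1=8
L[2]='a': occ=0, LF[2]=C('a')+0=1+0=1
L[3]='b': occ=2, LF[3]=C('b')+2=7+2=9
L[4]='a': occ=1, LF[4]=C('a')+1=1+1=2
L[5]='a': occ=2, LF[5]=C('a')+2=1+2=3
L[6]='b': occ=3, LF[6]=C('b')+3=7+3=10
L[7]='b': occ=4, LF[7]=C('b')+4=7+4=11
L[8]='$': occ=0, LF[8]=C('$')+0=0+0=0
L[9]='a': occ=3, LF[9]=C('a')+3=1+3=4
L[10]='a': occ=4, LF[10]=C('a')+4=1+4=5
L[11]='a': occ=5, LF[11]=C('a')+5=1+5=6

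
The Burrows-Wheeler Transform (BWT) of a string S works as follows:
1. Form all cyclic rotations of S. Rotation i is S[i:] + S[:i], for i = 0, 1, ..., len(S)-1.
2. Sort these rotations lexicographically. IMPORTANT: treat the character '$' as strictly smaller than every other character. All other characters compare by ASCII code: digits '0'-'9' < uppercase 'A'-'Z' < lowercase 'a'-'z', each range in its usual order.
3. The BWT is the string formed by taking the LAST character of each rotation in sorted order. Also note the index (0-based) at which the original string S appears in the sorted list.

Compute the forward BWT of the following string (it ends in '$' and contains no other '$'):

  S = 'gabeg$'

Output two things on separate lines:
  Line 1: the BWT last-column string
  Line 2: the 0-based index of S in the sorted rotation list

Answer: ggabe$
5

Derivation:
All 6 rotations (rotation i = S[i:]+S[:i]):
  rot[0] = gabeg$
  rot[1] = abeg$g
  rot[2] = beg$ga
  rot[3] = eg$gab
  rot[4] = g$gabe
  rot[5] = $gabeg
Sorted (with $ < everything):
  sorted[0] = $gabeg  (last char: 'g')
  sorted[1] = abeg$g  (last char: 'g')
  sorted[2] = beg$ga  (last char: 'a')
  sorted[3] = eg$gab  (last char: 'b')
  sorted[4] = g$gabe  (last char: 'e')
  sorted[5] = gabeg$  (last char: '$')
Last column: ggabe$
Original string S is at sorted index 5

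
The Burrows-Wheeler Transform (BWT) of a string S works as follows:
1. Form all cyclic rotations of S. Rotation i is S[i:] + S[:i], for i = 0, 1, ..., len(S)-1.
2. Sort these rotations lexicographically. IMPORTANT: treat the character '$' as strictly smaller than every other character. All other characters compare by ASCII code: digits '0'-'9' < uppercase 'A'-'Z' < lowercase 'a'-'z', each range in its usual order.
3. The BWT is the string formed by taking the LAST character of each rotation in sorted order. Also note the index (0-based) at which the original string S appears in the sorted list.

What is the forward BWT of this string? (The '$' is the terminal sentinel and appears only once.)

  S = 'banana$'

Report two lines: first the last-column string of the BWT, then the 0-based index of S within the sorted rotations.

Answer: annb$aa
4

Derivation:
All 7 rotations (rotation i = S[i:]+S[:i]):
  rot[0] = banana$
  rot[1] = anana$b
  rot[2] = nana$ba
  rot[3] = ana$ban
  rot[4] = na$bana
  rot[5] = a$banan
  rot[6] = $banana
Sorted (with $ < everything):
  sorted[0] = $banana  (last char: 'a')
  sorted[1] = a$banan  (last char: 'n')
  sorted[2] = ana$ban  (last char: 'n')
  sorted[3] = anana$b  (last char: 'b')
  sorted[4] = banana$  (last char: '$')
  sorted[5] = na$bana  (last char: 'a')
  sorted[6] = nana$ba  (last char: 'a')
Last column: annb$aa
Original string S is at sorted index 4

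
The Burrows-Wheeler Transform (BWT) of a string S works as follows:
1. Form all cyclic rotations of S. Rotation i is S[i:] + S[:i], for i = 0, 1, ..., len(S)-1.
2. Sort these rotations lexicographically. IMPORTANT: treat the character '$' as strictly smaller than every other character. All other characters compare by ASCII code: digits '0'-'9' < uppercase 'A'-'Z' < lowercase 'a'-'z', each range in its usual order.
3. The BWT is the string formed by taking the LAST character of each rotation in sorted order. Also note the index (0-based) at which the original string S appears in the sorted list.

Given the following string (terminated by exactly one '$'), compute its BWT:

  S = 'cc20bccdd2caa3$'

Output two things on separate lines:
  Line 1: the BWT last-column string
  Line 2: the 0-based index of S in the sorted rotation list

All 15 rotations (rotation i = S[i:]+S[:i]):
  rot[0] = cc20bccdd2caa3$
  rot[1] = c20bccdd2caa3$c
  rot[2] = 20bccdd2caa3$cc
  rot[3] = 0bccdd2caa3$cc2
  rot[4] = bccdd2caa3$cc20
  rot[5] = ccdd2caa3$cc20b
  rot[6] = cdd2caa3$cc20bc
  rot[7] = dd2caa3$cc20bcc
  rot[8] = d2caa3$cc20bccd
  rot[9] = 2caa3$cc20bccdd
  rot[10] = caa3$cc20bccdd2
  rot[11] = aa3$cc20bccdd2c
  rot[12] = a3$cc20bccdd2ca
  rot[13] = 3$cc20bccdd2caa
  rot[14] = $cc20bccdd2caa3
Sorted (with $ < everything):
  sorted[0] = $cc20bccdd2caa3  (last char: '3')
  sorted[1] = 0bccdd2caa3$cc2  (last char: '2')
  sorted[2] = 20bccdd2caa3$cc  (last char: 'c')
  sorted[3] = 2caa3$cc20bccdd  (last char: 'd')
  sorted[4] = 3$cc20bccdd2caa  (last char: 'a')
  sorted[5] = a3$cc20bccdd2ca  (last char: 'a')
  sorted[6] = aa3$cc20bccdd2c  (last char: 'c')
  sorted[7] = bccdd2caa3$cc20  (last char: '0')
  sorted[8] = c20bccdd2caa3$c  (last char: 'c')
  sorted[9] = caa3$cc20bccdd2  (last char: '2')
  sorted[10] = cc20bccdd2caa3$  (last char: '$')
  sorted[11] = ccdd2caa3$cc20b  (last char: 'b')
  sorted[12] = cdd2caa3$cc20bc  (last char: 'c')
  sorted[13] = d2caa3$cc20bccd  (last char: 'd')
  sorted[14] = dd2caa3$cc20bcc  (last char: 'c')
Last column: 32cdaac0c2$bcdc
Original string S is at sorted index 10

Answer: 32cdaac0c2$bcdc
10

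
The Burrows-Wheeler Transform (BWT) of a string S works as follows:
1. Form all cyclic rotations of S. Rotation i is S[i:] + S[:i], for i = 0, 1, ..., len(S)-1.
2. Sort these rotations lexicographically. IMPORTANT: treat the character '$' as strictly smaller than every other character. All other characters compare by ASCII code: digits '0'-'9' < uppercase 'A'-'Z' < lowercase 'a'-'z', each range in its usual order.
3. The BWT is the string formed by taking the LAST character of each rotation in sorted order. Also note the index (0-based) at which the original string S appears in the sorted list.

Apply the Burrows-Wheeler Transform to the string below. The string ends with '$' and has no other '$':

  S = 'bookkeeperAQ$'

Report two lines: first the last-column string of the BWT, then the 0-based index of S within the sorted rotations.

Answer: QrA$kepkoobee
3

Derivation:
All 13 rotations (rotation i = S[i:]+S[:i]):
  rot[0] = bookkeeperAQ$
  rot[1] = ookkeeperAQ$b
  rot[2] = okkeeperAQ$bo
  rot[3] = kkeeperAQ$boo
  rot[4] = keeperAQ$book
  rot[5] = eeperAQ$bookk
  rot[6] = eperAQ$bookke
  rot[7] = perAQ$bookkee
  rot[8] = erAQ$bookkeep
  rot[9] = rAQ$bookkeepe
  rot[10] = AQ$bookkeeper
  rot[11] = Q$bookkeeperA
  rot[12] = $bookkeeperAQ
Sorted (with $ < everything):
  sorted[0] = $bookkeeperAQ  (last char: 'Q')
  sorted[1] = AQ$bookkeeper  (last char: 'r')
  sorted[2] = Q$bookkeeperA  (last char: 'A')
  sorted[3] = bookkeeperAQ$  (last char: '$')
  sorted[4] = eeperAQ$bookk  (last char: 'k')
  sorted[5] = eperAQ$bookke  (last char: 'e')
  sorted[6] = erAQ$bookkeep  (last char: 'p')
  sorted[7] = keeperAQ$book  (last char: 'k')
  sorted[8] = kkeeperAQ$boo  (last char: 'o')
  sorted[9] = okkeeperAQ$bo  (last char: 'o')
  sorted[10] = ookkeeperAQ$b  (last char: 'b')
  sorted[11] = perAQ$bookkee  (last char: 'e')
  sorted[12] = rAQ$bookkeepe  (last char: 'e')
Last column: QrA$kepkoobee
Original string S is at sorted index 3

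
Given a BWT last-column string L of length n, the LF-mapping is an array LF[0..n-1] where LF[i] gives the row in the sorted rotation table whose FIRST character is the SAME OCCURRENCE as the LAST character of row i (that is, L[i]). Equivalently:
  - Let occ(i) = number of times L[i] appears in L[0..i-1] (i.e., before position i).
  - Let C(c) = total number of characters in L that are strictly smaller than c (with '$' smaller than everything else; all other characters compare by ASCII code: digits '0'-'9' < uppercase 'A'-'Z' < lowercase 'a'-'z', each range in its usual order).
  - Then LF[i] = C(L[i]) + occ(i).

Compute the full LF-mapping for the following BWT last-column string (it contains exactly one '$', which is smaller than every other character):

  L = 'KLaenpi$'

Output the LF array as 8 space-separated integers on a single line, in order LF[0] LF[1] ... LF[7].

Char counts: '$':1, 'K':1, 'L':1, 'a':1, 'e':1, 'i':1, 'n':1, 'p':1
C (first-col start): C('$')=0, C('K')=1, C('L')=2, C('a')=3, C('e')=4, C('i')=5, C('n')=6, C('p')=7
L[0]='K': occ=0, LF[0]=C('K')+0=1+0=1
L[1]='L': occ=0, LF[1]=C('L')+0=2+0=2
L[2]='a': occ=0, LF[2]=C('a')+0=3+0=3
L[3]='e': occ=0, LF[3]=C('e')+0=4+0=4
L[4]='n': occ=0, LF[4]=C('n')+0=6+0=6
L[5]='p': occ=0, LF[5]=C('p')+0=7+0=7
L[6]='i': occ=0, LF[6]=C('i')+0=5+0=5
L[7]='$': occ=0, LF[7]=C('$')+0=0+0=0

Answer: 1 2 3 4 6 7 5 0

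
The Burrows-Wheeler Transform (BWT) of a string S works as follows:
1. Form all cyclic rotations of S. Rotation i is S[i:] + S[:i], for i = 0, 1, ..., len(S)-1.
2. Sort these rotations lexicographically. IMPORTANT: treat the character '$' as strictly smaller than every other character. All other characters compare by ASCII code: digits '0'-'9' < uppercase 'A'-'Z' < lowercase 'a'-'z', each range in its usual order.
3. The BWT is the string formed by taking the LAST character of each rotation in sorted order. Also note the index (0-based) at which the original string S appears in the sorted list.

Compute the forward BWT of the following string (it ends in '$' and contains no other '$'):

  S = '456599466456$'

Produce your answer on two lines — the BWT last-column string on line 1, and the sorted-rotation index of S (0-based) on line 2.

Answer: 66$9446565495
2

Derivation:
All 13 rotations (rotation i = S[i:]+S[:i]):
  rot[0] = 456599466456$
  rot[1] = 56599466456$4
  rot[2] = 6599466456$45
  rot[3] = 599466456$456
  rot[4] = 99466456$4565
  rot[5] = 9466456$45659
  rot[6] = 466456$456599
  rot[7] = 66456$4565994
  rot[8] = 6456$45659946
  rot[9] = 456$456599466
  rot[10] = 56$4565994664
  rot[11] = 6$45659946645
  rot[12] = $456599466456
Sorted (with $ < everything):
  sorted[0] = $456599466456  (last char: '6')
  sorted[1] = 456$456599466  (last char: '6')
  sorted[2] = 456599466456$  (last char: '$')
  sorted[3] = 466456$456599  (last char: '9')
  sorted[4] = 56$4565994664  (last char: '4')
  sorted[5] = 56599466456$4  (last char: '4')
  sorted[6] = 599466456$456  (last char: '6')
  sorted[7] = 6$45659946645  (last char: '5')
  sorted[8] = 6456$45659946  (last char: '6')
  sorted[9] = 6599466456$45  (last char: '5')
  sorted[10] = 66456$4565994  (last char: '4')
  sorted[11] = 9466456$45659  (last char: '9')
  sorted[12] = 99466456$4565  (last char: '5')
Last column: 66$9446565495
Original string S is at sorted index 2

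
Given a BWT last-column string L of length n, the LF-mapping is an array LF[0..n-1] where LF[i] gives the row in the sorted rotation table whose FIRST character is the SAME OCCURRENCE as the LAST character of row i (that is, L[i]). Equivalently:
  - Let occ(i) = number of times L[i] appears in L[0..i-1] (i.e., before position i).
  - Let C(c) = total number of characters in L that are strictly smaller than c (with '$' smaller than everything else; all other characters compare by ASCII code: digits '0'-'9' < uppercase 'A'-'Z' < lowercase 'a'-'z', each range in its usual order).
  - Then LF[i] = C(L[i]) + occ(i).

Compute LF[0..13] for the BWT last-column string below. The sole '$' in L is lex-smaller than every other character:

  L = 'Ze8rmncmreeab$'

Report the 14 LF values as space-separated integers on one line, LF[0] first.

Char counts: '$':1, '8':1, 'Z':1, 'a':1, 'b':1, 'c':1, 'e':3, 'm':2, 'n':1, 'r':2
C (first-col start): C('$')=0, C('8')=1, C('Z')=2, C('a')=3, C('b')=4, C('c')=5, C('e')=6, C('m')=9, C('n')=11, C('r')=12
L[0]='Z': occ=0, LF[0]=C('Z')+0=2+0=2
L[1]='e': occ=0, LF[1]=C('e')+0=6+0=6
L[2]='8': occ=0, LF[2]=C('8')+0=1+0=1
L[3]='r': occ=0, LF[3]=C('r')+0=12+0=12
L[4]='m': occ=0, LF[4]=C('m')+0=9+0=9
L[5]='n': occ=0, LF[5]=C('n')+0=11+0=11
L[6]='c': occ=0, LF[6]=C('c')+0=5+0=5
L[7]='m': occ=1, LF[7]=C('m')+1=9+1=10
L[8]='r': occ=1, LF[8]=C('r')+1=12+1=13
L[9]='e': occ=1, LF[9]=C('e')+1=6+1=7
L[10]='e': occ=2, LF[10]=C('e')+2=6+2=8
L[11]='a': occ=0, LF[11]=C('a')+0=3+0=3
L[12]='b': occ=0, LF[12]=C('b')+0=4+0=4
L[13]='$': occ=0, LF[13]=C('$')+0=0+0=0

Answer: 2 6 1 12 9 11 5 10 13 7 8 3 4 0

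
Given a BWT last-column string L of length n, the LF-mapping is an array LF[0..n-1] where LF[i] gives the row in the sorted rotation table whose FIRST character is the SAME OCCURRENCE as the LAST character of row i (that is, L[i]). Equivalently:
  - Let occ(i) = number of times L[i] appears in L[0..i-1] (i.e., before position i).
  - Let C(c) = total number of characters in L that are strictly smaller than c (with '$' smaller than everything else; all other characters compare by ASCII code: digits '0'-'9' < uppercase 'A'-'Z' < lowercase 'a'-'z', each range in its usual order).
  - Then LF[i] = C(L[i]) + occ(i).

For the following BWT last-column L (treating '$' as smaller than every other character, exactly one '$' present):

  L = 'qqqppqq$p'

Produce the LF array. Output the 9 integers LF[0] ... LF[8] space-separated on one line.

Char counts: '$':1, 'p':3, 'q':5
C (first-col start): C('$')=0, C('p')=1, C('q')=4
L[0]='q': occ=0, LF[0]=C('q')+0=4+0=4
L[1]='q': occ=1, LF[1]=C('q')+1=4+1=5
L[2]='q': occ=2, LF[2]=C('q')+2=4+2=6
L[3]='p': occ=0, LF[3]=C('p')+0=1+0=1
L[4]='p': occ=1, LF[4]=C('p')+1=1+1=2
L[5]='q': occ=3, LF[5]=C('q')+3=4+3=7
L[6]='q': occ=4, LF[6]=C('q')+4=4+4=8
L[7]='$': occ=0, LF[7]=C('$')+0=0+0=0
L[8]='p': occ=2, LF[8]=C('p')+2=1+2=3

Answer: 4 5 6 1 2 7 8 0 3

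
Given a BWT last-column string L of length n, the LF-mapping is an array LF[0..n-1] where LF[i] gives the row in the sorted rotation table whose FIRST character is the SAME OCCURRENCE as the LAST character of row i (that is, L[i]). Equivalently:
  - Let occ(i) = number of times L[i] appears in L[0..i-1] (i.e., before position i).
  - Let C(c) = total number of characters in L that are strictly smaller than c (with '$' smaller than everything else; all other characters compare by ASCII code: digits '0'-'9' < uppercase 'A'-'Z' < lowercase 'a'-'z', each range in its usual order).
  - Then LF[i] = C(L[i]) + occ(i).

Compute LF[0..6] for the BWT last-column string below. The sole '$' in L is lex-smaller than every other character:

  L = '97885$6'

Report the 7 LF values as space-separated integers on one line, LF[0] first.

Char counts: '$':1, '5':1, '6':1, '7':1, '8':2, '9':1
C (first-col start): C('$')=0, C('5')=1, C('6')=2, C('7')=3, C('8')=4, C('9')=6
L[0]='9': occ=0, LF[0]=C('9')+0=6+0=6
L[1]='7': occ=0, LF[1]=C('7')+0=3+0=3
L[2]='8': occ=0, LF[2]=C('8')+0=4+0=4
L[3]='8': occ=1, LF[3]=C('8')+1=4+1=5
L[4]='5': occ=0, LF[4]=C('5')+0=1+0=1
L[5]='$': occ=0, LF[5]=C('$')+0=0+0=0
L[6]='6': occ=0, LF[6]=C('6')+0=2+0=2

Answer: 6 3 4 5 1 0 2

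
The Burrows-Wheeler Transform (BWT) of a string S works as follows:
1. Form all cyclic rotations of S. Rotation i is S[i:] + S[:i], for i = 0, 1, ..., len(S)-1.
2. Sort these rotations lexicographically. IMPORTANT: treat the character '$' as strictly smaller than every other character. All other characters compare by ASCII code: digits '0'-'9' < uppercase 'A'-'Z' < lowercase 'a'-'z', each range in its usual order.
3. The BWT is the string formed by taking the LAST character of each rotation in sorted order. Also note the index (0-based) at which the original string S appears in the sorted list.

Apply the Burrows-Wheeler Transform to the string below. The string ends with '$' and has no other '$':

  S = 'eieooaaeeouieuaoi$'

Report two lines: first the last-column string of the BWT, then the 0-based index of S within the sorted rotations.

All 18 rotations (rotation i = S[i:]+S[:i]):
  rot[0] = eieooaaeeouieuaoi$
  rot[1] = ieooaaeeouieuaoi$e
  rot[2] = eooaaeeouieuaoi$ei
  rot[3] = ooaaeeouieuaoi$eie
  rot[4] = oaaeeouieuaoi$eieo
  rot[5] = aaeeouieuaoi$eieoo
  rot[6] = aeeouieuaoi$eieooa
  rot[7] = eeouieuaoi$eieooaa
  rot[8] = eouieuaoi$eieooaae
  rot[9] = ouieuaoi$eieooaaee
  rot[10] = uieuaoi$eieooaaeeo
  rot[11] = ieuaoi$eieooaaeeou
  rot[12] = euaoi$eieooaaeeoui
  rot[13] = uaoi$eieooaaeeouie
  rot[14] = aoi$eieooaaeeouieu
  rot[15] = oi$eieooaaeeouieua
  rot[16] = i$eieooaaeeouieuao
  rot[17] = $eieooaaeeouieuaoi
Sorted (with $ < everything):
  sorted[0] = $eieooaaeeouieuaoi  (last char: 'i')
  sorted[1] = aaeeouieuaoi$eieoo  (last char: 'o')
  sorted[2] = aeeouieuaoi$eieooa  (last char: 'a')
  sorted[3] = aoi$eieooaaeeouieu  (last char: 'u')
  sorted[4] = eeouieuaoi$eieooaa  (last char: 'a')
  sorted[5] = eieooaaeeouieuaoi$  (last char: '$')
  sorted[6] = eooaaeeouieuaoi$ei  (last char: 'i')
  sorted[7] = eouieuaoi$eieooaae  (last char: 'e')
  sorted[8] = euaoi$eieooaaeeoui  (last char: 'i')
  sorted[9] = i$eieooaaeeouieuao  (last char: 'o')
  sorted[10] = ieooaaeeouieuaoi$e  (last char: 'e')
  sorted[11] = ieuaoi$eieooaaeeou  (last char: 'u')
  sorted[12] = oaaeeouieuaoi$eieo  (last char: 'o')
  sorted[13] = oi$eieooaaeeouieua  (last char: 'a')
  sorted[14] = ooaaeeouieuaoi$eie  (last char: 'e')
  sorted[15] = ouieuaoi$eieooaaee  (last char: 'e')
  sorted[16] = uaoi$eieooaaeeouie  (last char: 'e')
  sorted[17] = uieuaoi$eieooaaeeo  (last char: 'o')
Last column: ioaua$ieioeuoaeeeo
Original string S is at sorted index 5

Answer: ioaua$ieioeuoaeeeo
5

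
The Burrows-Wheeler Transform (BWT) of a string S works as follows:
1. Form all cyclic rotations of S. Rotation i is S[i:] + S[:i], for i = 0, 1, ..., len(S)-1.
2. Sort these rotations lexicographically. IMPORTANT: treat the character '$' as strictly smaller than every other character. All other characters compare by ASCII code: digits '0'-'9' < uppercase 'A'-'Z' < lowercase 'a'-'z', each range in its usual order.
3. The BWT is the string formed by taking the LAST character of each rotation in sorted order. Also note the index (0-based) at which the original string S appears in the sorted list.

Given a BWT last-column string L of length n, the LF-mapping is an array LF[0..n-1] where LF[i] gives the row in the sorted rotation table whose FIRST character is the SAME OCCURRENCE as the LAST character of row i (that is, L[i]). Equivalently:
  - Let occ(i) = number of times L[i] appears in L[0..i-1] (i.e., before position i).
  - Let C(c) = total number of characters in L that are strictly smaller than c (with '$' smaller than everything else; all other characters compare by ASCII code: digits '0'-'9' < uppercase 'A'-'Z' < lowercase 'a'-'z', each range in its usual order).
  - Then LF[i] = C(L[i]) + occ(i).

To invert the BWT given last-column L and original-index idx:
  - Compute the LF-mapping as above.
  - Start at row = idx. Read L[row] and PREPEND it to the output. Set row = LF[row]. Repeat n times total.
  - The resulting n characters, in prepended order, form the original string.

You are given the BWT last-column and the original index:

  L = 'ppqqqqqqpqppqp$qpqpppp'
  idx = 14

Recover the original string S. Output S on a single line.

Answer: qppqqppqqpqpqppqpqqpp$

Derivation:
LF mapping: 1 2 12 13 14 15 16 17 3 18 4 5 19 6 0 20 7 21 8 9 10 11
Walk LF starting at row 14, prepending L[row]:
  step 1: row=14, L[14]='$', prepend. Next row=LF[14]=0
  step 2: row=0, L[0]='p', prepend. Next row=LF[0]=1
  step 3: row=1, L[1]='p', prepend. Next row=LF[1]=2
  step 4: row=2, L[2]='q', prepend. Next row=LF[2]=12
  step 5: row=12, L[12]='q', prepend. Next row=LF[12]=19
  step 6: row=19, L[19]='p', prepend. Next row=LF[19]=9
  step 7: row=9, L[9]='q', prepend. Next row=LF[9]=18
  step 8: row=18, L[18]='p', prepend. Next row=LF[18]=8
  step 9: row=8, L[8]='p', prepend. Next row=LF[8]=3
  step 10: row=3, L[3]='q', prepend. Next row=LF[3]=13
  step 11: row=13, L[13]='p', prepend. Next row=LF[13]=6
  step 12: row=6, L[6]='q', prepend. Next row=LF[6]=16
  step 13: row=16, L[16]='p', prepend. Next row=LF[16]=7
  step 14: row=7, L[7]='q', prepend. Next row=LF[7]=17
  step 15: row=17, L[17]='q', prepend. Next row=LF[17]=21
  step 16: row=21, L[21]='p', prepend. Next row=LF[21]=11
  step 17: row=11, L[11]='p', prepend. Next row=LF[11]=5
  step 18: row=5, L[5]='q', prepend. Next row=LF[5]=15
  step 19: row=15, L[15]='q', prepend. Next row=LF[15]=20
  step 20: row=20, L[20]='p', prepend. Next row=LF[20]=10
  step 21: row=10, L[10]='p', prepend. Next row=LF[10]=4
  step 22: row=4, L[4]='q', prepend. Next row=LF[4]=14
Reversed output: qppqqppqqpqpqppqpqqpp$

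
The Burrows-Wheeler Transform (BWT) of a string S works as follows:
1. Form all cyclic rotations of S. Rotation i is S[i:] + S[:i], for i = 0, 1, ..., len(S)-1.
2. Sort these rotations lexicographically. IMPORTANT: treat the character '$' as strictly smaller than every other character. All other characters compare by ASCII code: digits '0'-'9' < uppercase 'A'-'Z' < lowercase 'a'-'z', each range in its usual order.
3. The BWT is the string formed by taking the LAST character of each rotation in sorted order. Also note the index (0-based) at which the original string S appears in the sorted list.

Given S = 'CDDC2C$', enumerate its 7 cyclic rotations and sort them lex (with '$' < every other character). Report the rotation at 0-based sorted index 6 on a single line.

All 7 rotations (rotation i = S[i:]+S[:i]):
  rot[0] = CDDC2C$
  rot[1] = DDC2C$C
  rot[2] = DC2C$CD
  rot[3] = C2C$CDD
  rot[4] = 2C$CDDC
  rot[5] = C$CDDC2
  rot[6] = $CDDC2C
Sorted (with $ < everything):
  sorted[0] = $CDDC2C
  sorted[1] = 2C$CDDC
  sorted[2] = C$CDDC2
  sorted[3] = C2C$CDD
  sorted[4] = CDDC2C$
  sorted[5] = DC2C$CD
  sorted[6] = DDC2C$C
sorted[6] = DDC2C$C

Answer: DDC2C$C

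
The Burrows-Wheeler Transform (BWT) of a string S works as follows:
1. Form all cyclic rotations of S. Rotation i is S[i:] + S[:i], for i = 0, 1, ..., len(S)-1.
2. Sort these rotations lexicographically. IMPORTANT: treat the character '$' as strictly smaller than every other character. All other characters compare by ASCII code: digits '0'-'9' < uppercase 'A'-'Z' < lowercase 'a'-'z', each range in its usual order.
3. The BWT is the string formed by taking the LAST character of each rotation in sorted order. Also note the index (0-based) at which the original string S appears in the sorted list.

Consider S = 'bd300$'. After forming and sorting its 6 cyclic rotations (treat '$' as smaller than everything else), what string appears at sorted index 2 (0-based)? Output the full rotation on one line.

Answer: 00$bd3

Derivation:
All 6 rotations (rotation i = S[i:]+S[:i]):
  rot[0] = bd300$
  rot[1] = d300$b
  rot[2] = 300$bd
  rot[3] = 00$bd3
  rot[4] = 0$bd30
  rot[5] = $bd300
Sorted (with $ < everything):
  sorted[0] = $bd300
  sorted[1] = 0$bd30
  sorted[2] = 00$bd3
  sorted[3] = 300$bd
  sorted[4] = bd300$
  sorted[5] = d300$b
sorted[2] = 00$bd3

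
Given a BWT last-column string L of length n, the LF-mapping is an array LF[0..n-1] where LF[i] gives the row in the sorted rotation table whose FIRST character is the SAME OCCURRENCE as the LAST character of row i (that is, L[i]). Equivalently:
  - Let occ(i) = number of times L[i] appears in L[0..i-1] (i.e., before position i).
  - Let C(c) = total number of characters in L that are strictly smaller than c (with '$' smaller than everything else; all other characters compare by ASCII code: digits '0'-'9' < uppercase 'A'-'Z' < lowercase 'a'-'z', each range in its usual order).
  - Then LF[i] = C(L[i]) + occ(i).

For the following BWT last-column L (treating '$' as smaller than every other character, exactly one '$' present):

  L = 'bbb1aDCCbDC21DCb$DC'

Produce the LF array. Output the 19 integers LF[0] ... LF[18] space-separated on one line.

Char counts: '$':1, '1':2, '2':1, 'C':5, 'D':4, 'a':1, 'b':5
C (first-col start): C('$')=0, C('1')=1, C('2')=3, C('C')=4, C('D')=9, C('a')=13, C('b')=14
L[0]='b': occ=0, LF[0]=C('b')+0=14+0=14
L[1]='b': occ=1, LF[1]=C('b')+1=14+1=15
L[2]='b': occ=2, LF[2]=C('b')+2=14+2=16
L[3]='1': occ=0, LF[3]=C('1')+0=1+0=1
L[4]='a': occ=0, LF[4]=C('a')+0=13+0=13
L[5]='D': occ=0, LF[5]=C('D')+0=9+0=9
L[6]='C': occ=0, LF[6]=C('C')+0=4+0=4
L[7]='C': occ=1, LF[7]=C('C')+1=4+1=5
L[8]='b': occ=3, LF[8]=C('b')+3=14+3=17
L[9]='D': occ=1, LF[9]=C('D')+1=9+1=10
L[10]='C': occ=2, LF[10]=C('C')+2=4+2=6
L[11]='2': occ=0, LF[11]=C('2')+0=3+0=3
L[12]='1': occ=1, LF[12]=C('1')+1=1+1=2
L[13]='D': occ=2, LF[13]=C('D')+2=9+2=11
L[14]='C': occ=3, LF[14]=C('C')+3=4+3=7
L[15]='b': occ=4, LF[15]=C('b')+4=14+4=18
L[16]='$': occ=0, LF[16]=C('$')+0=0+0=0
L[17]='D': occ=3, LF[17]=C('D')+3=9+3=12
L[18]='C': occ=4, LF[18]=C('C')+4=4+4=8

Answer: 14 15 16 1 13 9 4 5 17 10 6 3 2 11 7 18 0 12 8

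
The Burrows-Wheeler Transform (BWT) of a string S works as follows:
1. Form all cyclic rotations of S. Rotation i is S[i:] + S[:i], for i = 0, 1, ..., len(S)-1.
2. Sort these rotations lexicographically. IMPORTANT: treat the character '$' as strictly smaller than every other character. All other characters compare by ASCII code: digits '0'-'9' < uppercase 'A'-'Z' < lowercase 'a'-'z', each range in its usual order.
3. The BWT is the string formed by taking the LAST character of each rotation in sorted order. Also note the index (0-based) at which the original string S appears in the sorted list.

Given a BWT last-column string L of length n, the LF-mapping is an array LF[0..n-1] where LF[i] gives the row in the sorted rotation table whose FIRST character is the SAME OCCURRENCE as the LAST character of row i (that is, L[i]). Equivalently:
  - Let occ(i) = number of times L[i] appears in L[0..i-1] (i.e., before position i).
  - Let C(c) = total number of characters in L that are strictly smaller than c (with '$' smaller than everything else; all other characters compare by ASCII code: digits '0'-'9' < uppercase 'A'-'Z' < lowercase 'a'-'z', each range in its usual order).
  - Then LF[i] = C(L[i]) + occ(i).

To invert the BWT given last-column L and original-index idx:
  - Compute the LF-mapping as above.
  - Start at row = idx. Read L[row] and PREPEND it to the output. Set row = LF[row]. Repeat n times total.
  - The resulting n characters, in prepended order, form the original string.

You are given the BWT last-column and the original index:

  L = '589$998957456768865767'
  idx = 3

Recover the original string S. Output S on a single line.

LF mapping: 2 14 18 0 19 20 15 21 3 10 1 4 6 11 7 16 17 8 5 12 9 13
Walk LF starting at row 3, prepending L[row]:
  step 1: row=3, L[3]='$', prepend. Next row=LF[3]=0
  step 2: row=0, L[0]='5', prepend. Next row=LF[0]=2
  step 3: row=2, L[2]='9', prepend. Next row=LF[2]=18
  step 4: row=18, L[18]='5', prepend. Next row=LF[18]=5
  step 5: row=5, L[5]='9', prepend. Next row=LF[5]=20
  step 6: row=20, L[20]='6', prepend. Next row=LF[20]=9
  step 7: row=9, L[9]='7', prepend. Next row=LF[9]=10
  step 8: row=10, L[10]='4', prepend. Next row=LF[10]=1
  step 9: row=1, L[1]='8', prepend. Next row=LF[1]=14
  step 10: row=14, L[14]='6', prepend. Next row=LF[14]=7
  step 11: row=7, L[7]='9', prepend. Next row=LF[7]=21
  step 12: row=21, L[21]='7', prepend. Next row=LF[21]=13
  step 13: row=13, L[13]='7', prepend. Next row=LF[13]=11
  step 14: row=11, L[11]='5', prepend. Next row=LF[11]=4
  step 15: row=4, L[4]='9', prepend. Next row=LF[4]=19
  step 16: row=19, L[19]='7', prepend. Next row=LF[19]=12
  step 17: row=12, L[12]='6', prepend. Next row=LF[12]=6
  step 18: row=6, L[6]='8', prepend. Next row=LF[6]=15
  step 19: row=15, L[15]='8', prepend. Next row=LF[15]=16
  step 20: row=16, L[16]='8', prepend. Next row=LF[16]=17
  step 21: row=17, L[17]='6', prepend. Next row=LF[17]=8
  step 22: row=8, L[8]='5', prepend. Next row=LF[8]=3
Reversed output: 568886795779684769595$

Answer: 568886795779684769595$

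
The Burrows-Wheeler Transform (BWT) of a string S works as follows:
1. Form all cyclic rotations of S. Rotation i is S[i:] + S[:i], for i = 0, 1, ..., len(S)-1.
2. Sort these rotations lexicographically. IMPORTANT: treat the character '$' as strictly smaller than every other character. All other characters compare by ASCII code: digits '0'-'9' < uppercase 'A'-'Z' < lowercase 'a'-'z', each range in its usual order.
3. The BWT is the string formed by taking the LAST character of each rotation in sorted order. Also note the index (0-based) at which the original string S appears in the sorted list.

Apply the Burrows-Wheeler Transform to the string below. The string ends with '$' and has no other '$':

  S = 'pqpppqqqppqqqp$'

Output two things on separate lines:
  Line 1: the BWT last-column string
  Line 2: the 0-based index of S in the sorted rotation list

All 15 rotations (rotation i = S[i:]+S[:i]):
  rot[0] = pqpppqqqppqqqp$
  rot[1] = qpppqqqppqqqp$p
  rot[2] = pppqqqppqqqp$pq
  rot[3] = ppqqqppqqqp$pqp
  rot[4] = pqqqppqqqp$pqpp
  rot[5] = qqqppqqqp$pqppp
  rot[6] = qqppqqqp$pqpppq
  rot[7] = qppqqqp$pqpppqq
  rot[8] = ppqqqp$pqpppqqq
  rot[9] = pqqqp$pqpppqqqp
  rot[10] = qqqp$pqpppqqqpp
  rot[11] = qqp$pqpppqqqppq
  rot[12] = qp$pqpppqqqppqq
  rot[13] = p$pqpppqqqppqqq
  rot[14] = $pqpppqqqppqqqp
Sorted (with $ < everything):
  sorted[0] = $pqpppqqqppqqqp  (last char: 'p')
  sorted[1] = p$pqpppqqqppqqq  (last char: 'q')
  sorted[2] = pppqqqppqqqp$pq  (last char: 'q')
  sorted[3] = ppqqqp$pqpppqqq  (last char: 'q')
  sorted[4] = ppqqqppqqqp$pqp  (last char: 'p')
  sorted[5] = pqpppqqqppqqqp$  (last char: '$')
  sorted[6] = pqqqp$pqpppqqqp  (last char: 'p')
  sorted[7] = pqqqppqqqp$pqpp  (last char: 'p')
  sorted[8] = qp$pqpppqqqppqq  (last char: 'q')
  sorted[9] = qpppqqqppqqqp$p  (last char: 'p')
  sorted[10] = qppqqqp$pqpppqq  (last char: 'q')
  sorted[11] = qqp$pqpppqqqppq  (last char: 'q')
  sorted[12] = qqppqqqp$pqpppq  (last char: 'q')
  sorted[13] = qqqp$pqpppqqqpp  (last char: 'p')
  sorted[14] = qqqppqqqp$pqppp  (last char: 'p')
Last column: pqqqp$ppqpqqqpp
Original string S is at sorted index 5

Answer: pqqqp$ppqpqqqpp
5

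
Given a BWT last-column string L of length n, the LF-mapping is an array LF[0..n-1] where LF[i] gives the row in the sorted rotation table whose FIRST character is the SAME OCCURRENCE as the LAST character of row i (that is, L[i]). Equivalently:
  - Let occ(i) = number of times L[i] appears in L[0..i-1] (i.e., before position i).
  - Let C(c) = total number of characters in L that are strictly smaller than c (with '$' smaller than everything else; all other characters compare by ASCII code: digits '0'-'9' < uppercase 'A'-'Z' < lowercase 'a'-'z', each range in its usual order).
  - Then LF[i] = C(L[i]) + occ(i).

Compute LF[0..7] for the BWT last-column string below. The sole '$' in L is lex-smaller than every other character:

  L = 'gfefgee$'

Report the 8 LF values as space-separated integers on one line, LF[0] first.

Char counts: '$':1, 'e':3, 'f':2, 'g':2
C (first-col start): C('$')=0, C('e')=1, C('f')=4, C('g')=6
L[0]='g': occ=0, LF[0]=C('g')+0=6+0=6
L[1]='f': occ=0, LF[1]=C('f')+0=4+0=4
L[2]='e': occ=0, LF[2]=C('e')+0=1+0=1
L[3]='f': occ=1, LF[3]=C('f')+1=4+1=5
L[4]='g': occ=1, LF[4]=C('g')+1=6+1=7
L[5]='e': occ=1, LF[5]=C('e')+1=1+1=2
L[6]='e': occ=2, LF[6]=C('e')+2=1+2=3
L[7]='$': occ=0, LF[7]=C('$')+0=0+0=0

Answer: 6 4 1 5 7 2 3 0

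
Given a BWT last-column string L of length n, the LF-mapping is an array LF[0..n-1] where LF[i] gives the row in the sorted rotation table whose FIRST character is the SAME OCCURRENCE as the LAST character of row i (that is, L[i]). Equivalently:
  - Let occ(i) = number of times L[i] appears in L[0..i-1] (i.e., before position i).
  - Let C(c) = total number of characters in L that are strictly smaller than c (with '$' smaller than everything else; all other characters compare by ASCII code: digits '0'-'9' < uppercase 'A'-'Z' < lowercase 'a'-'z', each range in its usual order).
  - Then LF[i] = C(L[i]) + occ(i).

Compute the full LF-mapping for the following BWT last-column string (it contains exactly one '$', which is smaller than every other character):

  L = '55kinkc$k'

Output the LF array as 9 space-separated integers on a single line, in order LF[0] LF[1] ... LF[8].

Char counts: '$':1, '5':2, 'c':1, 'i':1, 'k':3, 'n':1
C (first-col start): C('$')=0, C('5')=1, C('c')=3, C('i')=4, C('k')=5, C('n')=8
L[0]='5': occ=0, LF[0]=C('5')+0=1+0=1
L[1]='5': occ=1, LF[1]=C('5')+1=1+1=2
L[2]='k': occ=0, LF[2]=C('k')+0=5+0=5
L[3]='i': occ=0, LF[3]=C('i')+0=4+0=4
L[4]='n': occ=0, LF[4]=C('n')+0=8+0=8
L[5]='k': occ=1, LF[5]=C('k')+1=5+1=6
L[6]='c': occ=0, LF[6]=C('c')+0=3+0=3
L[7]='$': occ=0, LF[7]=C('$')+0=0+0=0
L[8]='k': occ=2, LF[8]=C('k')+2=5+2=7

Answer: 1 2 5 4 8 6 3 0 7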